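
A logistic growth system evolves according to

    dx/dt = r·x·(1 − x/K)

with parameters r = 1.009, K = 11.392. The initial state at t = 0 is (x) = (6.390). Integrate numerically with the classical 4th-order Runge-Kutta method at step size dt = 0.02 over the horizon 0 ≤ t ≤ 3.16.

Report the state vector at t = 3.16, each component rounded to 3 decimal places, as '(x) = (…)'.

(x) = (11.036)

t=0.000: state=(6.390)
step 1 (dt=0.02): k1=(2.831), k2=(2.827), k3=(2.827), k4=(2.824); state += dt/6·(k1+2k2+2k3+k4)
t=0.020: state=(6.447)
t=0.040: state=(6.503)
t=0.060: state=(6.559)
continuing one RK4 step at a time; state shown every 10 steps (Δt=0.2):
t=0.200: state=(6.947)
t=0.400: state=(7.481)
t=0.600: state=(7.982)
t=0.800: state=(8.443)
t=1.000: state=(8.863)
t=1.200: state=(9.237)
t=1.400: state=(9.568)
t=1.600: state=(9.857)
t=1.800: state=(10.105)
t=2.000: state=(10.318)
t=2.200: state=(10.499)
t=2.400: state=(10.652)
t=2.600: state=(10.780)
t=2.800: state=(10.887)
t=3.000: state=(10.976)
t=3.160: state=(11.036)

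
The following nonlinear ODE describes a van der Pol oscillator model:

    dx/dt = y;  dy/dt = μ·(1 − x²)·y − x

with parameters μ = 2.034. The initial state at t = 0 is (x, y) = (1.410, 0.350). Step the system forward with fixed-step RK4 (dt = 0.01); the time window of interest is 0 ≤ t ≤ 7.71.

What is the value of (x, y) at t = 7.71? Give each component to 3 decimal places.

(x, y) = (1.673, -0.413)

t=0.000: state=(1.410, 0.350)
step 1 (dt=0.01): k1=(0.350, -2.113), k2=(0.339, -2.097), k3=(0.340, -2.097), k4=(0.329, -2.081); state += dt/6·(k1+2k2+2k3+k4)
t=0.010: state=(1.413, 0.329)
t=0.020: state=(1.417, 0.308)
t=0.030: state=(1.420, 0.288)
continuing one RK4 step at a time; state shown every 25 steps (Δt=0.25):
t=0.250: state=(1.440, -0.072)
t=0.500: state=(1.389, -0.322)
t=0.750: state=(1.286, -0.492)
t=1.000: state=(1.143, -0.658)
t=1.250: state=(0.952, -0.882)
t=1.500: state=(0.689, -1.261)
t=1.750: state=(0.293, -1.988)
t=2.000: state=(-0.353, -3.255)
t=2.250: state=(-1.266, -3.566)
t=2.500: state=(-1.883, -1.266)
t=2.750: state=(-2.012, -0.036)
t=3.000: state=(-1.977, 0.250)
t=3.250: state=(-1.904, 0.323)
t=3.500: state=(-1.818, 0.360)
t=3.750: state=(-1.724, 0.394)
t=4.000: state=(-1.621, 0.434)
t=4.250: state=(-1.506, 0.488)
t=4.500: state=(-1.375, 0.562)
t=4.750: state=(-1.221, 0.673)
t=5.000: state=(-1.033, 0.851)
t=5.250: state=(-0.785, 1.165)
t=5.500: state=(-0.427, 1.773)
t=5.750: state=(0.148, 2.928)
t=6.000: state=(1.031, 3.840)
t=6.250: state=(1.792, 1.864)
t=6.500: state=(2.013, 0.204)
t=6.750: state=(1.999, -0.213)
t=7.000: state=(1.931, -0.310)
t=7.250: state=(1.848, -0.350)
t=7.500: state=(1.757, -0.382)
t=7.710: state=(1.673, -0.413)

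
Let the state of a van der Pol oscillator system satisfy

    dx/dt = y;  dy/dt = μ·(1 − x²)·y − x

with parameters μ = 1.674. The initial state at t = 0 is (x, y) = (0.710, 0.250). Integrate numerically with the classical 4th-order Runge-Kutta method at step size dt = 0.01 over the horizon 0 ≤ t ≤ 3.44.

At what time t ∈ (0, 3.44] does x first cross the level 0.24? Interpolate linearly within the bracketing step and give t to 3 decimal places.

t=0.000: state=(0.710, 0.250)
step 1 (dt=0.01): k1=(0.250, -0.502), k2=(0.247, -0.507), k3=(0.247, -0.507), k4=(0.245, -0.511); state += dt/6·(k1+2k2+2k3+k4)
t=0.010: state=(0.712, 0.245)
t=0.020: state=(0.715, 0.240)
t=0.030: state=(0.717, 0.235)
continuing one RK4 step at a time; state shown every 20 steps (Δt=0.2):
t=0.200: state=(0.749, 0.134)
t=0.400: state=(0.762, -0.008)
t=0.600: state=(0.744, -0.172)
t=0.800: state=(0.692, -0.359)
t=1.000: state=(0.599, -0.580)
t=1.200: state=(0.456, -0.858)
t=1.400: state=(0.249, -1.232)
next step: t=1.410: state=(0.237, -1.254) — x has crossed 0.24
linear interpolation between t=1.400 (0.24905) and t=1.410 (0.23663) → t≈1.407

t = 1.407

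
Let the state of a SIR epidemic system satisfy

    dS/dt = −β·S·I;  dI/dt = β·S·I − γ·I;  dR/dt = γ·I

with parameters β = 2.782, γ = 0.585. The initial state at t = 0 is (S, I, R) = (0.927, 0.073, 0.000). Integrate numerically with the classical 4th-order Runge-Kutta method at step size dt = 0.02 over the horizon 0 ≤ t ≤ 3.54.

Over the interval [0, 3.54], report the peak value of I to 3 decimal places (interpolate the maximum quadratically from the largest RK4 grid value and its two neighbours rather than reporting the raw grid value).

t=0.000: state=(0.927, 0.073, 0.000)
step 1 (dt=0.02): k1=(-0.188, 0.146, 0.043), k2=(-0.192, 0.148, 0.044), k3=(-0.192, 0.148, 0.044), k4=(-0.195, 0.151, 0.044); state += dt/6·(k1+2k2+2k3+k4)
t=0.020: state=(0.923, 0.076, 0.001)
t=0.040: state=(0.919, 0.079, 0.002)
t=0.060: state=(0.915, 0.082, 0.003)
continuing one RK4 step at a time; state shown every 10 steps (Δt=0.2):
t=0.200: state=(0.882, 0.107, 0.010)
t=0.400: state=(0.821, 0.154, 0.026)
t=0.600: state=(0.742, 0.211, 0.047)
t=0.800: state=(0.648, 0.277, 0.075)
t=1.000: state=(0.545, 0.343, 0.112)
t=1.200: state=(0.443, 0.402, 0.155)
t=1.400: state=(0.349, 0.445, 0.205)
t=1.600: state=(0.271, 0.470, 0.259)
t=1.800: state=(0.208, 0.478, 0.315)
t=2.000: state=(0.159, 0.470, 0.370)
t=2.200: state=(0.123, 0.452, 0.424)
t=2.400: state=(0.096, 0.428, 0.476)
t=2.600: state=(0.077, 0.399, 0.524)
t=2.800: state=(0.062, 0.369, 0.569)
t=3.000: state=(0.051, 0.339, 0.610)
t=3.200: state=(0.042, 0.309, 0.648)
t=3.400: state=(0.036, 0.281, 0.683)
t=3.540: state=(0.032, 0.262, 0.705)
largest grid value and its neighbours: I(1.780)=0.47774, I(1.800)=0.47775, I(1.820)=0.47761
parabola through these three points peaks at t≈1.791 with I≈0.47777

max I = 0.478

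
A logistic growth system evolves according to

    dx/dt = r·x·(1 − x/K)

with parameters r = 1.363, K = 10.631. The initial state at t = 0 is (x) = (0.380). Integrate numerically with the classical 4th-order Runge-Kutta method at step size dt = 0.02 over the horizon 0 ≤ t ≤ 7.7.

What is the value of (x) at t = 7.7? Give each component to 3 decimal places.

t=0.000: state=(0.380)
step 1 (dt=0.02): k1=(0.499), k2=(0.506), k3=(0.506), k4=(0.512); state += dt/6·(k1+2k2+2k3+k4)
t=0.020: state=(0.390)
t=0.040: state=(0.400)
t=0.060: state=(0.411)
continuing one RK4 step at a time; state shown every 25 steps (Δt=0.5):
t=0.500: state=(0.726)
t=1.000: state=(1.345)
t=1.500: state=(2.367)
t=2.000: state=(3.843)
t=2.500: state=(5.614)
t=3.000: state=(7.322)
t=3.500: state=(8.653)
t=4.000: state=(9.529)
t=4.500: state=(10.043)
t=5.000: state=(10.325)
t=5.500: state=(10.474)
t=6.000: state=(10.551)
t=6.500: state=(10.590)
t=7.000: state=(10.610)
t=7.500: state=(10.621)
t=7.700: state=(10.623)

(x) = (10.623)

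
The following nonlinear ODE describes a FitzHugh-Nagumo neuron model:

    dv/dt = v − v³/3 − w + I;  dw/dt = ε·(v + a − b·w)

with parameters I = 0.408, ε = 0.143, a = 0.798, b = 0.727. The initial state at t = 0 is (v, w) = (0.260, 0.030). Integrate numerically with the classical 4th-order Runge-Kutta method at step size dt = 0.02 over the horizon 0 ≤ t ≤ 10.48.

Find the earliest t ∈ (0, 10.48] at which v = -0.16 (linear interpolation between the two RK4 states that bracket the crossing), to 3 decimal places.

t = 8.100

t=0.000: state=(0.260, 0.030)
step 1 (dt=0.02): k1=(0.632, 0.148), k2=(0.637, 0.149), k3=(0.637, 0.149), k4=(0.641, 0.150); state += dt/6·(k1+2k2+2k3+k4)
t=0.020: state=(0.273, 0.033)
t=0.040: state=(0.286, 0.036)
t=0.060: state=(0.299, 0.039)
continuing one RK4 step at a time; state shown every 25 steps (Δt=0.5):
t=0.500: state=(0.631, 0.115)
t=1.000: state=(1.067, 0.224)
t=1.500: state=(1.418, 0.356)
t=2.000: state=(1.584, 0.499)
t=2.500: state=(1.615, 0.641)
t=3.000: state=(1.581, 0.776)
t=3.500: state=(1.518, 0.900)
t=4.000: state=(1.442, 1.013)
t=4.500: state=(1.356, 1.115)
t=5.000: state=(1.260, 1.205)
t=5.500: state=(1.151, 1.284)
t=6.000: state=(1.024, 1.350)
t=6.500: state=(0.870, 1.404)
t=7.000: state=(0.671, 1.442)
t=7.500: state=(0.390, 1.462)
t=8.000: state=(-0.045, 1.457)
t=8.100: state=(-0.160, 1.452)
next step: t=8.120: state=(-0.184, 1.450) — v has crossed -0.16
linear interpolation between t=8.100 (-0.15999) and t=8.120 (-0.18425) → t≈8.100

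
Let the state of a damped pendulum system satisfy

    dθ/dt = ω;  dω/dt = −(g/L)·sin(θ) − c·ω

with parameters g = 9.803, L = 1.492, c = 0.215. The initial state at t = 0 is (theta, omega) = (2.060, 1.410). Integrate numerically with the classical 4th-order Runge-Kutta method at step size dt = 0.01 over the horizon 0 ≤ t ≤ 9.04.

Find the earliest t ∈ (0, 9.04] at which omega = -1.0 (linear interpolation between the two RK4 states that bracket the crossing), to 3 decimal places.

t = 0.447

t=0.000: state=(2.060, 1.410)
step 1 (dt=0.01): k1=(1.410, -6.103), k2=(1.379, -6.074), k3=(1.380, -6.075), k4=(1.349, -6.047); state += dt/6·(k1+2k2+2k3+k4)
t=0.010: state=(2.074, 1.349)
t=0.020: state=(2.087, 1.289)
t=0.030: state=(2.100, 1.229)
t=0.440: state=(2.146, -0.962)
next step: t=0.450: state=(2.136, -1.016) — omega has crossed -1.0
linear interpolation between t=0.440 (-0.96237) and t=0.450 (-1.01556) → t≈0.447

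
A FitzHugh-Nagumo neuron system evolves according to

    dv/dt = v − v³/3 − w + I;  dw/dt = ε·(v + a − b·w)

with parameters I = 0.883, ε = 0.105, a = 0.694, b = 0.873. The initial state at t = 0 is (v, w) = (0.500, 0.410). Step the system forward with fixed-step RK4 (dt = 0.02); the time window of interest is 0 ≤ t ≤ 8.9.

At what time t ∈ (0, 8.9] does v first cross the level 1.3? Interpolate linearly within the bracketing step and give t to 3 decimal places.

t = 0.772

t=0.000: state=(0.500, 0.410)
step 1 (dt=0.02): k1=(0.931, 0.088), k2=(0.937, 0.089), k3=(0.937, 0.089), k4=(0.943, 0.090); state += dt/6·(k1+2k2+2k3+k4)
t=0.020: state=(0.519, 0.412)
t=0.040: state=(0.538, 0.414)
t=0.060: state=(0.557, 0.415)
continuing one RK4 step at a time; state shown every 25 steps (Δt=0.5):
t=0.500: state=(1.020, 0.466)
t=0.760: state=(1.289, 0.505)
next step: t=0.780: state=(1.307, 0.508) — v has crossed 1.3
linear interpolation between t=0.760 (1.28857) and t=0.780 (1.30748) → t≈0.772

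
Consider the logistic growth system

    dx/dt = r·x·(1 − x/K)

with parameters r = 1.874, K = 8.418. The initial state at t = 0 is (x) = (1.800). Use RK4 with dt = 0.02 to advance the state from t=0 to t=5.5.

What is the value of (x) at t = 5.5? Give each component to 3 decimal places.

(x) = (8.417)

t=0.000: state=(1.800)
step 1 (dt=0.02): k1=(2.652), k2=(2.680), k3=(2.681), k4=(2.709); state += dt/6·(k1+2k2+2k3+k4)
t=0.020: state=(1.854)
t=0.040: state=(1.908)
t=0.060: state=(1.964)
continuing one RK4 step at a time; state shown every 10 steps (Δt=0.2):
t=0.200: state=(2.386)
t=0.400: state=(3.075)
t=0.600: state=(3.836)
t=0.800: state=(4.623)
t=1.000: state=(5.381)
t=1.200: state=(6.065)
t=1.400: state=(6.646)
t=1.600: state=(7.114)
t=1.800: state=(7.476)
t=2.000: state=(7.747)
t=2.200: state=(7.945)
t=2.400: state=(8.087)
t=2.600: state=(8.188)
t=2.800: state=(8.258)
t=3.000: state=(8.308)
t=3.200: state=(8.342)
t=3.400: state=(8.365)
t=3.600: state=(8.382)
t=3.800: state=(8.393)
t=4.000: state=(8.401)
t=4.200: state=(8.406)
t=4.400: state=(8.410)
t=4.600: state=(8.412)
t=4.800: state=(8.414)
t=5.000: state=(8.415)
t=5.200: state=(8.416)
t=5.400: state=(8.417)
t=5.500: state=(8.417)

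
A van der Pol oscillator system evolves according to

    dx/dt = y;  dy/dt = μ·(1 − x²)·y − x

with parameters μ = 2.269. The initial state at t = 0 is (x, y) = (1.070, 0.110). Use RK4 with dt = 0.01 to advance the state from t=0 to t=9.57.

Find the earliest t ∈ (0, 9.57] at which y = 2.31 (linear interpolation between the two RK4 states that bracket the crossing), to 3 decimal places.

t=0.000: state=(1.070, 0.110)
step 1 (dt=0.01): k1=(0.110, -1.106), k2=(0.104, -1.105), k3=(0.104, -1.105), k4=(0.099, -1.104); state += dt/6·(k1+2k2+2k3+k4)
t=0.010: state=(1.071, 0.099)
t=0.020: state=(1.072, 0.088)
t=0.030: state=(1.073, 0.077)
continuing one RK4 step at a time; state shown every 50 steps (Δt=0.5):
t=0.500: state=(0.993, -0.405)
t=1.000: state=(0.643, -1.083)
t=1.500: state=(-0.322, -3.169)
t=2.000: state=(-1.860, -1.225)
t=2.500: state=(-1.942, 0.242)
t=3.000: state=(-1.793, 0.334)
t=3.500: state=(-1.611, 0.400)
t=4.000: state=(-1.386, 0.513)
t=4.500: state=(-1.075, 0.766)
t=5.000: state=(-0.532, 1.591)
t=5.170: state=(-0.208, 2.284)
next step: t=5.180: state=(-0.185, 2.336) — y has crossed 2.31
linear interpolation between t=5.170 (2.28398) and t=5.180 (2.33634) → t≈5.175

t = 5.175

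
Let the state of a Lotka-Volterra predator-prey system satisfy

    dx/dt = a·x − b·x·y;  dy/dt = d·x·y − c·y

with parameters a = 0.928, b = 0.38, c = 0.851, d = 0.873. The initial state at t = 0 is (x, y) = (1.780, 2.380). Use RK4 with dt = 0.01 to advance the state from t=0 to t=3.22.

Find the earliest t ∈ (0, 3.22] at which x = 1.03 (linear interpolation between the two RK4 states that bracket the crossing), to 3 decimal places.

t = 1.316

t=0.000: state=(1.780, 2.380)
step 1 (dt=0.01): k1=(0.042, 1.673), k2=(0.036, 1.679), k3=(0.036, 1.679), k4=(0.031, 1.686); state += dt/6·(k1+2k2+2k3+k4)
t=0.010: state=(1.780, 2.397)
t=0.020: state=(1.781, 2.414)
t=0.030: state=(1.781, 2.431)
continuing one RK4 step at a time; state shown every 20 steps (Δt=0.2):
t=0.200: state=(1.765, 2.738)
t=0.400: state=(1.700, 3.127)
t=0.600: state=(1.590, 3.518)
t=0.800: state=(1.445, 3.869)
t=1.000: state=(1.283, 4.142)
t=1.200: state=(1.119, 4.308)
t=1.310: state=(1.034, 4.350)
next step: t=1.320: state=(1.027, 4.352) — x has crossed 1.03
linear interpolation between t=1.310 (1.03438) and t=1.320 (1.02690) → t≈1.316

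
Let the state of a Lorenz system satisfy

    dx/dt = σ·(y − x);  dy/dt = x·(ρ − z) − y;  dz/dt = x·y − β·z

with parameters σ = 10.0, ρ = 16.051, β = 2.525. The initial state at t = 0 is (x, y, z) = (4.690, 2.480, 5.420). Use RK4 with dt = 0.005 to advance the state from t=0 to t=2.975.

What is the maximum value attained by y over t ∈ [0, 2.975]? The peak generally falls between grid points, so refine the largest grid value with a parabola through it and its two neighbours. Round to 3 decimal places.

max y = 12.448

t=0.000: state=(4.690, 2.480, 5.420)
step 1 (dt=0.005): k1=(-22.100, 47.379, -2.054), k2=(-20.363, 46.697, -1.629), k3=(-20.423, 46.740, -1.629), k4=(-18.742, 46.097, -1.215); state += dt/6·(k1+2k2+2k3+k4)
t=0.005: state=(4.588, 2.714, 5.412)
t=0.010: state=(4.502, 2.941, 5.408)
t=0.015: state=(4.432, 3.164, 5.408)
continuing one RK4 step at a time; state shown every 20 steps (Δt=0.1):
t=0.100: state=(4.855, 6.669, 6.068)
t=0.200: state=(7.579, 10.909, 9.637)
t=0.300: state=(10.451, 12.068, 17.331)
t=0.400: state=(9.639, 6.506, 22.289)
t=0.500: state=(5.704, 1.832, 19.948)
t=0.600: state=(2.781, 0.860, 15.919)
t=0.700: state=(1.641, 1.128, 12.540)
t=0.800: state=(1.522, 1.728, 9.932)
t=0.900: state=(1.994, 2.736, 8.055)
t=1.000: state=(3.065, 4.512, 7.060)
t=1.100: state=(4.989, 7.424, 7.615)
t=1.200: state=(7.823, 10.836, 11.238)
t=1.300: state=(10.083, 10.961, 17.978)
t=1.400: state=(8.918, 5.970, 21.428)
t=1.500: state=(5.501, 2.264, 19.103)
t=1.600: state=(3.081, 1.511, 15.473)
t=1.700: state=(2.194, 1.876, 12.386)
t=1.800: state=(2.277, 2.716, 10.060)
t=1.900: state=(3.046, 4.159, 8.612)
t=2.000: state=(4.557, 6.491, 8.478)
t=2.100: state=(6.871, 9.452, 10.690)
t=2.200: state=(9.162, 10.719, 15.830)
t=2.300: state=(9.196, 7.610, 20.162)
t=2.400: state=(6.646, 3.691, 19.548)
t=2.500: state=(4.139, 2.274, 16.492)
t=2.600: state=(2.959, 2.398, 13.494)
t=2.700: state=(2.869, 3.195, 11.177)
t=2.800: state=(3.558, 4.606, 9.774)
t=2.900: state=(4.973, 6.752, 9.735)
t=2.975: state=(6.470, 8.622, 11.091)
largest grid value and its neighbours: y(0.265)=12.43886, y(0.270)=12.44791, y(0.275)=12.43708
parabola through these three points peaks at t≈0.270 with y≈12.44793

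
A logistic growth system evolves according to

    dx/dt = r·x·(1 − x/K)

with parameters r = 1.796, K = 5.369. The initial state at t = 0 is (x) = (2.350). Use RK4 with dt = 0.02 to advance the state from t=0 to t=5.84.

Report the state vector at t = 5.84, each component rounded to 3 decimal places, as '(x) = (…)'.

(x) = (5.369)

t=0.000: state=(2.350)
step 1 (dt=0.02): k1=(2.373), k2=(2.378), k3=(2.378), k4=(2.383); state += dt/6·(k1+2k2+2k3+k4)
t=0.020: state=(2.398)
t=0.040: state=(2.445)
t=0.060: state=(2.493)
continuing one RK4 step at a time; state shown every 10 steps (Δt=0.2):
t=0.200: state=(2.830)
t=0.400: state=(3.301)
t=0.600: state=(3.735)
t=0.800: state=(4.113)
t=1.000: state=(4.425)
t=1.200: state=(4.673)
t=1.400: state=(4.863)
t=1.600: state=(5.006)
t=1.800: state=(5.110)
t=2.000: state=(5.186)
t=2.200: state=(5.240)
t=2.400: state=(5.278)
t=2.600: state=(5.305)
t=2.800: state=(5.324)
t=3.000: state=(5.338)
t=3.200: state=(5.347)
t=3.400: state=(5.354)
t=3.600: state=(5.358)
t=3.800: state=(5.362)
t=4.000: state=(5.364)
t=4.200: state=(5.365)
t=4.400: state=(5.366)
t=4.600: state=(5.367)
t=4.800: state=(5.368)
t=5.000: state=(5.368)
t=5.200: state=(5.368)
t=5.400: state=(5.369)
t=5.600: state=(5.369)
t=5.800: state=(5.369)
t=5.840: state=(5.369)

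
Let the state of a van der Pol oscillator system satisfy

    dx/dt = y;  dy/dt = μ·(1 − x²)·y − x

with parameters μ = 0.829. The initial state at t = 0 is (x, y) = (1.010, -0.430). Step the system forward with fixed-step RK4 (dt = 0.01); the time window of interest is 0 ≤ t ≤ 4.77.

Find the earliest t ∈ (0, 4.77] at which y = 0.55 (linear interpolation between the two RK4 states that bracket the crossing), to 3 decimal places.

t = 2.821

t=0.000: state=(1.010, -0.430)
step 1 (dt=0.01): k1=(-0.430, -1.003), k2=(-0.435, -1.002), k3=(-0.435, -1.002), k4=(-0.440, -1.002); state += dt/6·(k1+2k2+2k3+k4)
t=0.010: state=(1.006, -0.440)
t=0.020: state=(1.001, -0.450)
t=0.030: state=(0.997, -0.460)
continuing one RK4 step at a time; state shown every 20 steps (Δt=0.2):
t=0.200: state=(0.904, -0.629)
t=0.400: state=(0.758, -0.834)
t=0.600: state=(0.570, -1.054)
t=0.800: state=(0.335, -1.299)
t=1.000: state=(0.048, -1.565)
t=1.200: state=(-0.291, -1.816)
t=1.400: state=(-0.671, -1.959)
t=1.600: state=(-1.058, -1.863)
t=1.800: state=(-1.396, -1.472)
t=2.000: state=(-1.635, -0.909)
t=2.200: state=(-1.761, -0.370)
t=2.400: state=(-1.792, 0.041)
t=2.600: state=(-1.753, 0.328)
t=2.800: state=(-1.666, 0.532)
t=2.820: state=(-1.655, 0.549)
next step: t=2.830: state=(-1.650, 0.558) — y has crossed 0.55
linear interpolation between t=2.820 (0.54938) and t=2.830 (0.55796) → t≈2.821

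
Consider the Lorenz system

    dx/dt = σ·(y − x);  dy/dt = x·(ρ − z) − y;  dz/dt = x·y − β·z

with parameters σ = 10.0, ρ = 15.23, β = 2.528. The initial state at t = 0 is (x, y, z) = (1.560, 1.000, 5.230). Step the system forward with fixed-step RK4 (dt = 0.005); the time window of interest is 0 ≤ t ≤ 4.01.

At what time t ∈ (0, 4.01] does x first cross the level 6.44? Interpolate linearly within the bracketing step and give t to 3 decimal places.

t = 0.338

t=0.000: state=(1.560, 1.000, 5.230)
step 1 (dt=0.005): k1=(-5.600, 14.600, -11.661), k2=(-5.095, 14.469, -11.545), k3=(-5.111, 14.481, -11.545), k4=(-4.620, 14.361, -11.430); state += dt/6·(k1+2k2+2k3+k4)
t=0.005: state=(1.534, 1.072, 5.172)
t=0.010: state=(1.514, 1.144, 5.116)
t=0.015: state=(1.497, 1.214, 5.060)
continuing one RK4 step at a time; state shown every 40 steps (Δt=0.2):
t=0.200: state=(2.915, 4.604, 4.055)
t=0.335: state=(6.334, 9.718, 6.732)
next step: t=0.340: state=(6.504, 9.938, 6.961) — x has crossed 6.44
linear interpolation between t=0.335 (6.33384) and t=0.340 (6.50430) → t≈0.338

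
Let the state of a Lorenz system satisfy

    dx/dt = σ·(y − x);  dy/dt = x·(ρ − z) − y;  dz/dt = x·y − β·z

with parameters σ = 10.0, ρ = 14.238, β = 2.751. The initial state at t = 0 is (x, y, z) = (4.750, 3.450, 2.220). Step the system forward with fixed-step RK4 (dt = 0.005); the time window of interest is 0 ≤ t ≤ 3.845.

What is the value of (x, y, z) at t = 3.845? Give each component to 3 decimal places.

(x, y, z) = (6.049, 7.282, 10.929)

t=0.000: state=(4.750, 3.450, 2.220)
step 1 (dt=0.005): k1=(-13.000, 53.635, 10.280), k2=(-11.334, 52.990, 10.730), k3=(-11.392, 53.036, 10.734), k4=(-9.779, 52.434, 11.181); state += dt/6·(k1+2k2+2k3+k4)
t=0.005: state=(4.693, 3.715, 2.274)
t=0.010: state=(4.652, 3.975, 2.332)
t=0.015: state=(4.625, 4.229, 2.394)
continuing one RK4 step at a time; state shown every 40 steps (Δt=0.2):
t=0.200: state=(9.039, 12.475, 10.322)
t=0.400: state=(8.137, 3.745, 20.427)
t=0.600: state=(1.855, 0.582, 12.709)
t=0.800: state=(1.202, 1.462, 7.519)
t=1.000: state=(2.612, 3.878, 5.093)
t=1.200: state=(6.897, 9.829, 8.202)
t=1.400: state=(9.447, 7.476, 19.099)
t=1.600: state=(3.708, 1.734, 14.688)
t=1.800: state=(2.319, 2.550, 9.256)
t=2.000: state=(4.060, 5.602, 7.281)
t=2.200: state=(8.094, 9.950, 12.266)
t=2.400: state=(7.509, 5.210, 17.700)
t=2.600: state=(3.704, 2.799, 12.963)
t=2.800: state=(3.686, 4.416, 9.322)
t=3.000: state=(6.266, 7.938, 10.250)
t=3.200: state=(8.163, 7.703, 15.974)
t=3.400: state=(5.358, 3.913, 14.934)
t=3.600: state=(4.080, 4.219, 11.194)
t=3.800: state=(5.506, 6.667, 10.433)
t=3.845: state=(6.049, 7.282, 10.929)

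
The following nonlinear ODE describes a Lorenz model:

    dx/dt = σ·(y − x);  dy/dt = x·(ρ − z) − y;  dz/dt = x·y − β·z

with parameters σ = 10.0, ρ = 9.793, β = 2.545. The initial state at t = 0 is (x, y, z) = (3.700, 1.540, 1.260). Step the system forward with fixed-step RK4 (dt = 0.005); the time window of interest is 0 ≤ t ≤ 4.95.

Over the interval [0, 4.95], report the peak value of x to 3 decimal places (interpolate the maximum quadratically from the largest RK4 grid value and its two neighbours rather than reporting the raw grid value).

max x = 8.029

t=0.000: state=(3.700, 1.540, 1.260)
step 1 (dt=0.005): k1=(-21.600, 30.032, 2.491), k2=(-20.309, 29.474, 2.666), k3=(-20.355, 29.501, 2.665), k4=(-19.107, 28.968, 2.831); state += dt/6·(k1+2k2+2k3+k4)
t=0.005: state=(3.598, 1.687, 1.273)
t=0.010: state=(3.509, 1.830, 1.288)
t=0.015: state=(3.430, 1.968, 1.305)
continuing one RK4 step at a time; state shown every 40 steps (Δt=0.2):
t=0.200: state=(4.544, 6.271, 3.158)
t=0.400: state=(7.917, 8.610, 10.402)
t=0.600: state=(5.508, 3.284, 12.918)
t=0.800: state=(2.449, 1.747, 9.007)
t=1.000: state=(2.120, 2.357, 6.074)
t=1.200: state=(3.195, 4.033, 4.968)
t=1.400: state=(5.340, 6.502, 6.687)
t=1.600: state=(6.584, 6.348, 10.706)
t=1.800: state=(4.803, 3.702, 10.866)
t=2.000: state=(3.363, 3.079, 8.487)
t=2.200: state=(3.508, 3.882, 6.897)
t=2.400: state=(4.647, 5.334, 7.140)
t=2.600: state=(5.724, 5.949, 9.151)
t=2.800: state=(5.295, 4.744, 10.248)
t=3.000: state=(4.225, 3.842, 9.222)
t=3.200: state=(3.957, 4.059, 7.977)
t=3.400: state=(4.493, 4.874, 7.752)
t=3.600: state=(5.188, 5.418, 8.683)
t=3.800: state=(5.199, 4.990, 9.560)
t=4.000: state=(4.620, 4.338, 9.285)
t=4.200: state=(4.298, 4.277, 8.514)
t=4.400: state=(4.501, 4.696, 8.191)
t=4.600: state=(4.912, 5.081, 8.581)
t=4.800: state=(5.033, 4.975, 9.143)
t=4.950: state=(4.848, 4.682, 9.217)
largest grid value and its neighbours: x(0.425)=8.02382, x(0.430)=8.02868, x(0.435)=8.02785
parabola through these three points peaks at t≈0.432 with x≈8.02903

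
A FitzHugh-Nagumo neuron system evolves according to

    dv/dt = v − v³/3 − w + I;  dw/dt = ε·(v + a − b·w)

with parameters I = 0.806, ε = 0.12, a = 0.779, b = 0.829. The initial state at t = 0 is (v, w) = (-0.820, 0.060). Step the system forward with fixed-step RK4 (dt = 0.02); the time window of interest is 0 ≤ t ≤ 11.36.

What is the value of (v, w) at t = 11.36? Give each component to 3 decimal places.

(v, w) = (1.199, 1.569)

t=0.000: state=(-0.820, 0.060)
step 1 (dt=0.02): k1=(0.110, -0.011), k2=(0.110, -0.011), k3=(0.110, -0.011), k4=(0.111, -0.011); state += dt/6·(k1+2k2+2k3+k4)
t=0.020: state=(-0.818, 0.060)
t=0.040: state=(-0.816, 0.060)
t=0.060: state=(-0.813, 0.059)
continuing one RK4 step at a time; state shown every 25 steps (Δt=0.5):
t=0.500: state=(-0.759, 0.056)
t=1.000: state=(-0.682, 0.057)
t=1.500: state=(-0.583, 0.063)
t=2.000: state=(-0.451, 0.075)
t=2.500: state=(-0.263, 0.096)
t=3.000: state=(0.020, 0.129)
t=3.500: state=(0.453, 0.181)
t=4.000: state=(1.038, 0.262)
t=4.500: state=(1.549, 0.372)
t=5.000: state=(1.776, 0.498)
t=5.500: state=(1.819, 0.625)
t=6.000: state=(1.795, 0.746)
t=6.500: state=(1.752, 0.859)
t=7.000: state=(1.703, 0.964)
t=7.500: state=(1.651, 1.061)
t=8.000: state=(1.598, 1.151)
t=8.500: state=(1.544, 1.232)
t=9.000: state=(1.489, 1.307)
t=9.500: state=(1.432, 1.375)
t=10.000: state=(1.373, 1.436)
t=10.500: state=(1.312, 1.490)
t=11.000: state=(1.248, 1.538)
t=11.360: state=(1.199, 1.569)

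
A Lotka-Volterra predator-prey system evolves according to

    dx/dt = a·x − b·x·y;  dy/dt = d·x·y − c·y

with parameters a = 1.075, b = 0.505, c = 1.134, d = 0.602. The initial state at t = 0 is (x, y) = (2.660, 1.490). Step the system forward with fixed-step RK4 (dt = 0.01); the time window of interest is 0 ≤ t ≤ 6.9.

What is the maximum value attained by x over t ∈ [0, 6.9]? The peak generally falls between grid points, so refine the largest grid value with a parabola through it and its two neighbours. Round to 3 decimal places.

max x = 2.967

t=0.000: state=(2.660, 1.490)
step 1 (dt=0.01): k1=(0.858, 0.696), k2=(0.855, 0.702), k3=(0.855, 0.702), k4=(0.851, 0.707); state += dt/6·(k1+2k2+2k3+k4)
t=0.010: state=(2.669, 1.497)
t=0.020: state=(2.677, 1.504)
t=0.030: state=(2.685, 1.511)
continuing one RK4 step at a time; state shown every 25 steps (Δt=0.25):
t=0.250: state=(2.848, 1.700)
t=0.500: state=(2.955, 1.984)
t=0.750: state=(2.946, 2.333)
t=1.000: state=(2.803, 2.712)
t=1.250: state=(2.546, 3.059)
t=1.500: state=(2.226, 3.300)
t=1.750: state=(1.906, 3.391)
t=2.000: state=(1.629, 3.330)
t=2.250: state=(1.415, 3.151)
t=2.500: state=(1.263, 2.900)
t=2.750: state=(1.166, 2.621)
t=3.000: state=(1.115, 2.342)
t=3.250: state=(1.104, 2.083)
t=3.500: state=(1.126, 1.855)
t=3.750: state=(1.181, 1.661)
t=4.000: state=(1.266, 1.504)
t=4.250: state=(1.381, 1.381)
t=4.500: state=(1.526, 1.294)
t=4.750: state=(1.702, 1.242)
t=5.000: state=(1.906, 1.227)
t=5.250: state=(2.134, 1.252)
t=5.500: state=(2.374, 1.324)
t=5.750: state=(2.608, 1.451)
t=6.000: state=(2.809, 1.644)
t=6.250: state=(2.939, 1.910)
t=6.500: state=(2.960, 2.246)
t=6.750: state=(2.848, 2.623)
t=6.900: state=(2.720, 2.846)
largest grid value and its neighbours: x(0.600)=2.96690, x(0.610)=2.96697, x(0.620)=2.96684
parabola through these three points peaks at t≈0.609 with x≈2.96697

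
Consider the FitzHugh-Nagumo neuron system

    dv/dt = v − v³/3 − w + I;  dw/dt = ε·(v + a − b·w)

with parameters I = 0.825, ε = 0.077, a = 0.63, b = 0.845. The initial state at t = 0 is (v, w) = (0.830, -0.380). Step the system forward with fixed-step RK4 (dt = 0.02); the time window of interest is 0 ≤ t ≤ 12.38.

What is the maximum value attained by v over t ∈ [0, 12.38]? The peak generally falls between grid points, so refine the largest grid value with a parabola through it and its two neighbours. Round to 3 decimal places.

max v = 2.075

t=0.000: state=(0.830, -0.380)
step 1 (dt=0.02): k1=(1.844, 0.137), k2=(1.848, 0.138), k3=(1.848, 0.138), k4=(1.852, 0.140); state += dt/6·(k1+2k2+2k3+k4)
t=0.020: state=(0.867, -0.377)
t=0.040: state=(0.904, -0.374)
t=0.060: state=(0.941, -0.372)
continuing one RK4 step at a time; state shown every 25 steps (Δt=0.5):
t=0.500: state=(1.667, -0.296)
t=1.000: state=(2.020, -0.191)
t=1.500: state=(2.075, -0.083)
t=2.000: state=(2.060, 0.022)
t=2.500: state=(2.031, 0.123)
t=3.000: state=(2.001, 0.219)
t=3.500: state=(1.969, 0.311)
t=4.000: state=(1.938, 0.399)
t=4.500: state=(1.907, 0.483)
t=5.000: state=(1.876, 0.563)
t=5.500: state=(1.845, 0.639)
t=6.000: state=(1.814, 0.712)
t=6.500: state=(1.783, 0.781)
t=7.000: state=(1.752, 0.847)
t=7.500: state=(1.721, 0.909)
t=8.000: state=(1.690, 0.969)
t=8.500: state=(1.659, 1.025)
t=9.000: state=(1.627, 1.078)
t=9.500: state=(1.596, 1.129)
t=10.000: state=(1.564, 1.176)
t=10.500: state=(1.533, 1.221)
t=11.000: state=(1.501, 1.263)
t=11.500: state=(1.468, 1.303)
t=12.000: state=(1.436, 1.340)
t=12.380: state=(1.410, 1.367)
largest grid value and its neighbours: v(1.500)=2.07515, v(1.520)=2.07519, v(1.540)=2.07515
parabola through these three points peaks at t≈1.520 with v≈2.07519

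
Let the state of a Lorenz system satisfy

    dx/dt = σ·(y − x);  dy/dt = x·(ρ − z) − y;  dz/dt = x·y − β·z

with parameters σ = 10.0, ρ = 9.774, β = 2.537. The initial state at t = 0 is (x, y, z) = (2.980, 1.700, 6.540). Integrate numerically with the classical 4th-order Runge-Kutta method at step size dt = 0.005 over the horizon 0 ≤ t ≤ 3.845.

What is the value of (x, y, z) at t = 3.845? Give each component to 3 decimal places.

(x, y, z) = (5.036, 5.006, 9.079)

t=0.000: state=(2.980, 1.700, 6.540)
step 1 (dt=0.005): k1=(-12.800, 7.937, -11.526), k2=(-12.282, 7.899, -11.449), k3=(-12.295, 7.903, -11.447), k4=(-11.790, 7.866, -11.370); state += dt/6·(k1+2k2+2k3+k4)
t=0.005: state=(2.919, 1.740, 6.483)
t=0.010: state=(2.862, 1.779, 6.426)
t=0.015: state=(2.810, 1.818, 6.371)
continuing one RK4 step at a time; state shown every 40 steps (Δt=0.2):
t=0.200: state=(2.776, 3.349, 4.974)
t=0.400: state=(4.616, 5.794, 5.715)
t=0.600: state=(6.556, 6.933, 9.603)
t=0.800: state=(5.488, 4.343, 11.347)
t=1.000: state=(3.587, 3.029, 9.200)
t=1.200: state=(3.292, 3.497, 7.188)
t=1.400: state=(4.201, 4.849, 6.779)
t=1.600: state=(5.492, 5.978, 8.403)
t=1.800: state=(5.602, 5.214, 10.175)
t=2.000: state=(4.502, 3.976, 9.668)
t=2.200: state=(3.912, 3.867, 8.283)
t=2.400: state=(4.238, 4.567, 7.646)
t=2.600: state=(4.987, 5.328, 8.265)
t=2.800: state=(5.292, 5.217, 9.366)
t=3.000: state=(4.813, 4.494, 9.482)
t=3.200: state=(4.327, 4.206, 8.742)
t=3.400: state=(4.367, 4.510, 8.191)
t=3.600: state=(4.767, 4.980, 8.359)
t=3.800: state=(5.037, 5.063, 8.967)
t=3.845: state=(5.036, 5.006, 9.079)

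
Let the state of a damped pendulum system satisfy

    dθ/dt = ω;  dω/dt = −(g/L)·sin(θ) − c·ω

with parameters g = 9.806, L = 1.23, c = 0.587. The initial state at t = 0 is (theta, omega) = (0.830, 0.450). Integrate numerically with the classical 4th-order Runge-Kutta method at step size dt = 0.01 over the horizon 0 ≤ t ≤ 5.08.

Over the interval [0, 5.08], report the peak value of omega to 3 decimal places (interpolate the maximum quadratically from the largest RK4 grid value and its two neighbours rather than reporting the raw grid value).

max omega = 1.422

t=0.000: state=(0.830, 0.450)
step 1 (dt=0.01): k1=(0.450, -6.147), k2=(0.419, -6.141), k3=(0.419, -6.140), k4=(0.389, -6.134); state += dt/6·(k1+2k2+2k3+k4)
t=0.010: state=(0.834, 0.389)
t=0.020: state=(0.838, 0.327)
t=0.030: state=(0.841, 0.266)
continuing one RK4 step at a time; state shown every 20 steps (Δt=0.2):
t=0.200: state=(0.801, -0.715)
t=0.400: state=(0.563, -1.596)
t=0.600: state=(0.196, -1.977)
t=0.800: state=(-0.187, -1.754)
t=1.000: state=(-0.473, -1.053)
t=1.200: state=(-0.595, -0.150)
t=1.400: state=(-0.538, 0.690)
t=1.600: state=(-0.337, 1.260)
t=1.800: state=(-0.061, 1.417)
t=2.000: state=(0.201, 1.144)
t=2.200: state=(0.376, 0.574)
t=2.400: state=(0.424, -0.092)
t=2.600: state=(0.346, -0.659)
t=2.800: state=(0.177, -0.980)
t=3.000: state=(-0.025, -0.983)
t=3.200: state=(-0.197, -0.699)
t=3.400: state=(-0.293, -0.245)
t=3.600: state=(-0.293, 0.228)
t=3.800: state=(-0.209, 0.585)
t=4.000: state=(-0.074, 0.733)
t=4.200: state=(0.069, 0.652)
t=4.400: state=(0.175, 0.389)
t=4.600: state=(0.218, 0.042)
t=4.800: state=(0.194, -0.278)
t=5.000: state=(0.115, -0.482)
t=5.080: state=(0.075, -0.519)
largest grid value and its neighbours: omega(1.760)=1.42144, omega(1.770)=1.42194, omega(1.780)=1.42131
parabola through these three points peaks at t≈1.769 with omega≈1.42194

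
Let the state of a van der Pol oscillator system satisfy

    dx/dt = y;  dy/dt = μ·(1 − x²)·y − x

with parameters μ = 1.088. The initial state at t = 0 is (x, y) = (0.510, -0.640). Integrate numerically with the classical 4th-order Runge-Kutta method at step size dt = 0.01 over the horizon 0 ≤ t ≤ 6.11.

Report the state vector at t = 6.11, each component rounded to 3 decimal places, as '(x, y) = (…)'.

t=0.000: state=(0.510, -0.640)
step 1 (dt=0.01): k1=(-0.640, -1.025), k2=(-0.645, -1.028), k3=(-0.645, -1.028), k4=(-0.650, -1.032); state += dt/6·(k1+2k2+2k3+k4)
t=0.010: state=(0.504, -0.650)
t=0.020: state=(0.497, -0.661)
t=0.030: state=(0.490, -0.671)
continuing one RK4 step at a time; state shown every 20 steps (Δt=0.2):
t=0.200: state=(0.361, -0.859)
t=0.400: state=(0.164, -1.111)
t=0.600: state=(-0.086, -1.390)
t=0.800: state=(-0.391, -1.654)
t=1.000: state=(-0.739, -1.795)
t=1.200: state=(-1.091, -1.670)
t=1.400: state=(-1.387, -1.247)
t=1.600: state=(-1.581, -0.693)
t=1.800: state=(-1.669, -0.209)
t=2.000: state=(-1.674, 0.136)
t=2.200: state=(-1.622, 0.369)
t=2.400: state=(-1.531, 0.537)
t=2.600: state=(-1.409, 0.678)
t=2.800: state=(-1.260, 0.818)
t=3.000: state=(-1.080, 0.980)
t=3.200: state=(-0.864, 1.187)
t=3.400: state=(-0.601, 1.466)
t=3.600: state=(-0.272, 1.841)
t=3.800: state=(0.142, 2.297)
t=4.000: state=(0.642, 2.670)
t=4.200: state=(1.178, 2.573)
t=4.400: state=(1.625, 1.813)
t=4.600: state=(1.890, 0.855)
t=4.800: state=(1.987, 0.174)
t=5.000: state=(1.980, -0.202)
t=5.200: state=(1.918, -0.403)
t=5.400: state=(1.824, -0.523)
t=5.600: state=(1.710, -0.614)
t=5.800: state=(1.579, -0.699)
t=6.000: state=(1.430, -0.795)
t=6.110: state=(1.339, -0.857)

(x, y) = (1.339, -0.857)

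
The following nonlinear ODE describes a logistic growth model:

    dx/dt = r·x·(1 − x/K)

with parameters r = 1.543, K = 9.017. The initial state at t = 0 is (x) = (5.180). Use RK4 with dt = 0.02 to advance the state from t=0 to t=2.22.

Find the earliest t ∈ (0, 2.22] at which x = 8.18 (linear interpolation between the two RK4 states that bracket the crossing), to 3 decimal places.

t=0.000: state=(5.180)
step 1 (dt=0.02): k1=(3.401), k2=(3.393), k3=(3.393), k4=(3.385); state += dt/6·(k1+2k2+2k3+k4)
t=0.020: state=(5.248)
t=0.040: state=(5.315)
t=0.060: state=(5.383)
continuing one RK4 step at a time; state shown every 5 steps (Δt=0.1):
t=0.100: state=(5.516)
t=0.200: state=(5.840)
t=0.300: state=(6.150)
t=0.400: state=(6.443)
t=0.500: state=(6.717)
t=0.600: state=(6.971)
t=0.700: state=(7.205)
t=0.800: state=(7.418)
t=0.900: state=(7.611)
t=1.000: state=(7.785)
t=1.100: state=(7.940)
t=1.200: state=(8.078)
t=1.280: state=(8.177)
next step: t=1.300: state=(8.200) — x has crossed 8.18
linear interpolation between t=1.280 (8.17660) and t=1.300 (8.19982) → t≈1.283

t = 1.283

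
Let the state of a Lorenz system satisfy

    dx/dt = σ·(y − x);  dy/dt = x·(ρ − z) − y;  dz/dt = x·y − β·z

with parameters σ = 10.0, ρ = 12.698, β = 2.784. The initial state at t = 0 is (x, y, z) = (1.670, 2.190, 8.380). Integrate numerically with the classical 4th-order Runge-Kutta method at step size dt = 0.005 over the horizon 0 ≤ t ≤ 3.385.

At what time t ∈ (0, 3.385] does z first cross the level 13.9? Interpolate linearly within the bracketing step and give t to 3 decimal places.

t=0.000: state=(1.670, 2.190, 8.380)
step 1 (dt=0.005): k1=(5.200, 5.021, -19.673), k2=(5.196, 5.147, -19.486), k3=(5.199, 5.146, -19.487), k4=(5.197, 5.273, -19.301); state += dt/6·(k1+2k2+2k3+k4)
t=0.005: state=(1.696, 2.216, 8.283)
t=0.010: state=(1.722, 2.243, 8.187)
t=0.015: state=(1.748, 2.271, 8.093)
continuing one RK4 step at a time; state shown every 40 steps (Δt=0.2):
t=0.200: state=(3.158, 4.305, 5.989)
t=0.400: state=(6.528, 8.556, 8.497)
t=0.535: state=(8.485, 8.856, 13.833)
next step: t=0.540: state=(8.501, 8.760, 14.013) — z has crossed 13.9
linear interpolation between t=0.535 (13.83320) and t=0.540 (14.01346) → t≈0.537

t = 0.537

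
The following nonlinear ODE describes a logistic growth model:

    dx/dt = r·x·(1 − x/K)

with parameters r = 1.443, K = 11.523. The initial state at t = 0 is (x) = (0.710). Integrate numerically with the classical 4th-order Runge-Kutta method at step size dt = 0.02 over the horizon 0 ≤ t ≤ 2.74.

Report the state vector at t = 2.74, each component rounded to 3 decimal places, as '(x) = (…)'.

t=0.000: state=(0.710)
step 1 (dt=0.02): k1=(0.961), k2=(0.974), k3=(0.974), k4=(0.986); state += dt/6·(k1+2k2+2k3+k4)
t=0.020: state=(0.729)
t=0.040: state=(0.749)
t=0.060: state=(0.770)
continuing one RK4 step at a time; state shown every 5 steps (Δt=0.1):
t=0.100: state=(0.812)
t=0.200: state=(0.928)
t=0.300: state=(1.059)
t=0.400: state=(1.206)
t=0.500: state=(1.371)
t=0.600: state=(1.556)
t=0.700: state=(1.760)
t=0.800: state=(1.986)
t=0.900: state=(2.235)
t=1.000: state=(2.506)
t=1.100: state=(2.801)
t=1.200: state=(3.118)
t=1.300: state=(3.457)
t=1.400: state=(3.816)
t=1.500: state=(4.193)
t=1.600: state=(4.584)
t=1.700: state=(4.988)
t=1.800: state=(5.399)
t=1.900: state=(5.815)
t=2.000: state=(6.229)
t=2.100: state=(6.639)
t=2.200: state=(7.040)
t=2.300: state=(7.428)
t=2.400: state=(7.801)
t=2.500: state=(8.155)
t=2.600: state=(8.488)
t=2.700: state=(8.800)
t=2.740: state=(8.918)

(x) = (8.918)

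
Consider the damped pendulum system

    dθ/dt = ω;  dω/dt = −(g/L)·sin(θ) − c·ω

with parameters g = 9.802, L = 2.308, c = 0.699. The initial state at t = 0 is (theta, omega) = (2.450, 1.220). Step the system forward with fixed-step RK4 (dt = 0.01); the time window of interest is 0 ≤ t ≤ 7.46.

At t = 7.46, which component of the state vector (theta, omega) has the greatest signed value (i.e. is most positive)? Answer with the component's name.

largest component: omega

t=0.000: state=(2.450, 1.220)
step 1 (dt=0.01): k1=(1.220, -3.561), k2=(1.202, -3.529), k3=(1.202, -3.529), k4=(1.185, -3.497); state += dt/6·(k1+2k2+2k3+k4)
t=0.010: state=(2.462, 1.185)
t=0.020: state=(2.474, 1.150)
t=0.030: state=(2.485, 1.116)
continuing one RK4 step at a time; state shown every 25 steps (Δt=0.25):
t=0.250: state=(2.659, 0.500)
t=0.500: state=(2.719, 0.003)
t=0.750: state=(2.667, -0.413)
t=1.000: state=(2.510, -0.852)
t=1.250: state=(2.233, -1.387)
t=1.500: state=(1.807, -2.032)
t=1.750: state=(1.217, -2.665)
t=2.000: state=(0.503, -2.958)
t=2.250: state=(-0.207, -2.607)
t=2.500: state=(-0.755, -1.722)
t=2.750: state=(-1.054, -0.667)
t=3.000: state=(-1.096, 0.306)
t=3.250: state=(-0.917, 1.086)
t=3.500: state=(-0.577, 1.574)
t=3.750: state=(-0.163, 1.668)
t=4.000: state=(0.223, 1.360)
t=4.250: state=(0.495, 0.786)
t=4.500: state=(0.610, 0.137)
t=4.750: state=(0.570, -0.436)
t=5.000: state=(0.407, -0.828)
t=5.250: state=(0.176, -0.974)
t=5.500: state=(-0.059, -0.870)
t=5.750: state=(-0.242, -0.576)
t=6.000: state=(-0.339, -0.195)
t=6.250: state=(-0.342, 0.168)
t=6.500: state=(-0.263, 0.436)
t=6.750: state=(-0.136, 0.559)
t=7.000: state=(0.004, 0.532)
t=7.250: state=(0.120, 0.382)
t=7.460: state=(0.181, 0.202)
compare at T: theta=0.181, omega=0.202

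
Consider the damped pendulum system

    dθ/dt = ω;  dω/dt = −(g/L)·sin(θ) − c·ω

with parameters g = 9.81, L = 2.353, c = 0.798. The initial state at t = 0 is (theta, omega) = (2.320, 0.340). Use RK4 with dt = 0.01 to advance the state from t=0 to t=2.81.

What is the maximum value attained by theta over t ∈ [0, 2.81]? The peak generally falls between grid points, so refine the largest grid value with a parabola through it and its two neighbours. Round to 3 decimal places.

t=0.000: state=(2.320, 0.340)
step 1 (dt=0.01): k1=(0.340, -3.324), k2=(0.323, -3.306), k3=(0.323, -3.306), k4=(0.307, -3.289); state += dt/6·(k1+2k2+2k3+k4)
t=0.010: state=(2.323, 0.307)
t=0.020: state=(2.326, 0.274)
t=0.030: state=(2.329, 0.242)
continuing one RK4 step at a time; state shown every 10 steps (Δt=0.1):
t=0.100: state=(2.338, 0.024)
t=0.200: state=(2.326, -0.268)
t=0.300: state=(2.285, -0.544)
t=0.400: state=(2.217, -0.813)
t=0.500: state=(2.122, -1.081)
t=0.600: state=(2.001, -1.351)
t=0.700: state=(1.852, -1.623)
t=0.800: state=(1.676, -1.891)
t=0.900: state=(1.474, -2.146)
t=1.000: state=(1.248, -2.373)
t=1.100: state=(1.001, -2.551)
t=1.200: state=(0.740, -2.661)
t=1.300: state=(0.472, -2.684)
t=1.400: state=(0.207, -2.610)
t=1.500: state=(-0.047, -2.440)
t=1.600: state=(-0.279, -2.187)
t=1.700: state=(-0.482, -1.869)
t=1.800: state=(-0.651, -1.510)
t=1.900: state=(-0.783, -1.129)
t=2.000: state=(-0.877, -0.746)
t=2.100: state=(-0.933, -0.373)
t=2.200: state=(-0.952, -0.019)
t=2.300: state=(-0.938, 0.307)
t=2.400: state=(-0.892, 0.602)
t=2.500: state=(-0.819, 0.858)
t=2.600: state=(-0.722, 1.072)
t=2.700: state=(-0.606, 1.237)
t=2.800: state=(-0.476, 1.348)
t=2.810: state=(-0.463, 1.356)
largest grid value and its neighbours: theta(0.100)=2.33793, theta(0.110)=2.33802, theta(0.120)=2.33781
parabola through these three points peaks at t≈0.108 with theta≈2.33803

max theta = 2.338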